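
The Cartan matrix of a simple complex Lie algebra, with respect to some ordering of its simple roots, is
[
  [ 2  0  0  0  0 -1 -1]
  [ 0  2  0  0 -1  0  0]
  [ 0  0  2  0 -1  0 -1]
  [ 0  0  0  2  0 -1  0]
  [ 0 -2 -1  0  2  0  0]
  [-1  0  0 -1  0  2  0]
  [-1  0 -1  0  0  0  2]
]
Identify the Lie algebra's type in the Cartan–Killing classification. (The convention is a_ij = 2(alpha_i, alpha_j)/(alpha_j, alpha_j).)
B_7 (so(15))

The matrix has rank 7 with 2's on the diagonal. Reading the off-diagonal entries as Dynkin edges (a single edge where a_ij = a_ji = -1; a double or triple edge where a_ij * a_ji = 2 or 3), the diagram is a chain of 7 nodes with a double edge at one end; the terminal node there is the unique short simple root (B_7). One simple-root ordering that puts it in standard form is (alpha_4, alpha_6, alpha_1, alpha_7, alpha_3, alpha_5, alpha_2). So the algebra is type B_7, i.e. so(15).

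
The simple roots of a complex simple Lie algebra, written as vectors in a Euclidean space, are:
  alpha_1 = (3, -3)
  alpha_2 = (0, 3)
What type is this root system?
Compute the Cartan integers a_ij = 2(alpha_i, alpha_j)/(alpha_j, alpha_j); the resulting 2x2 Cartan matrix is
[[2, -2], [-1, 2]].
The roots have two lengths (squared-length ratio 2:1); the short ones are alpha_{2}. The associated Dynkin diagram is a chain of 2 nodes with a double edge at one end; the terminal node there is the unique short simple root (B_2), so the type is B_2 (the algebra so(5)).

B2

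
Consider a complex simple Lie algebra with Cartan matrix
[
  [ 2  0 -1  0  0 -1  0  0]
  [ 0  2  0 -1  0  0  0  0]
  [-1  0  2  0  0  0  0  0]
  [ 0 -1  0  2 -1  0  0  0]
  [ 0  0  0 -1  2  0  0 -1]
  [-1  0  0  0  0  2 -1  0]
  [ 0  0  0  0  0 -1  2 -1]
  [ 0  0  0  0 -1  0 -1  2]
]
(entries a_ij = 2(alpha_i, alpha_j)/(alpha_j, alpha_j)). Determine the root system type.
A8

The matrix has rank 8 with 2's on the diagonal. Reading the off-diagonal entries as Dynkin edges (a single edge where a_ij = a_ji = -1; a double or triple edge where a_ij * a_ji = 2 or 3), the diagram is a chain of 8 nodes with single edges (A_8). One simple-root ordering that puts it in standard form is (alpha_2, alpha_4, alpha_5, alpha_8, alpha_7, alpha_6, alpha_1, alpha_3). So the algebra is type A_8, i.e. sl(9).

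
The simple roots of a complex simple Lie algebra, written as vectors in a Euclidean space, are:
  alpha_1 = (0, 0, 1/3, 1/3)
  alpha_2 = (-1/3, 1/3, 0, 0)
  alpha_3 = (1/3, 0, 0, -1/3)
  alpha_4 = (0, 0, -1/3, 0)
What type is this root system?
Compute the Cartan integers a_ij = 2(alpha_i, alpha_j)/(alpha_j, alpha_j); the resulting 4x4 Cartan matrix is
[[2, 0, -1, -2], [0, 2, -1, 0], [-1, -1, 2, 0], [-1, 0, 0, 2]].
The roots have two lengths (squared-length ratio 2:1); the short ones are alpha_{4}. The associated Dynkin diagram is a chain of 4 nodes with a double edge at one end; the terminal node there is the unique short simple root (B_4), so the type is B_4 (the algebra so(9)).

type B_4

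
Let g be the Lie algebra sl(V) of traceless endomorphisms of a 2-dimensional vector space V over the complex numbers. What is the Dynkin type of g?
This is sl(2), which has dimension 2^2 - 1 = 3 and rank 2 - 1 = 1 (a Cartan subalgebra is the diagonal traceless matrices). In the classification of classical Lie algebras, the special linear algebra sl(n+1) has type A_n; here n = 1, so the Dynkin diagram is a chain of 1 nodes with single edges (A_1). Hence the type is A_1.

type A_1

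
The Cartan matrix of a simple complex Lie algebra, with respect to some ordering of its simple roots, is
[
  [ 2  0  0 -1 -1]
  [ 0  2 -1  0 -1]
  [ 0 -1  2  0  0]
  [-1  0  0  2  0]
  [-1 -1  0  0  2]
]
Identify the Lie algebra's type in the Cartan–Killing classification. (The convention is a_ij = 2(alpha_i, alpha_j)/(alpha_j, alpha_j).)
A_5

The matrix has rank 5 with 2's on the diagonal. Reading the off-diagonal entries as Dynkin edges (a single edge where a_ij = a_ji = -1; a double or triple edge where a_ij * a_ji = 2 or 3), the diagram is a chain of 5 nodes with single edges (A_5). One simple-root ordering that puts it in standard form is (alpha_3, alpha_2, alpha_5, alpha_1, alpha_4). So the algebra is type A_5, i.e. sl(6).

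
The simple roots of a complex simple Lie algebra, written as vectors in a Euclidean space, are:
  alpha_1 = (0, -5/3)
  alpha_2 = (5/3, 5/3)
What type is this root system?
Compute the Cartan integers a_ij = 2(alpha_i, alpha_j)/(alpha_j, alpha_j); the resulting 2x2 Cartan matrix is
[[2, -1], [-2, 2]].
The roots have two lengths (squared-length ratio 2:1); the short ones are alpha_{1}. The associated Dynkin diagram is a chain of 2 nodes with a double edge at one end; the terminal node there is the unique short simple root (B_2), so the type is B_2 (the algebra so(5)).

type B_2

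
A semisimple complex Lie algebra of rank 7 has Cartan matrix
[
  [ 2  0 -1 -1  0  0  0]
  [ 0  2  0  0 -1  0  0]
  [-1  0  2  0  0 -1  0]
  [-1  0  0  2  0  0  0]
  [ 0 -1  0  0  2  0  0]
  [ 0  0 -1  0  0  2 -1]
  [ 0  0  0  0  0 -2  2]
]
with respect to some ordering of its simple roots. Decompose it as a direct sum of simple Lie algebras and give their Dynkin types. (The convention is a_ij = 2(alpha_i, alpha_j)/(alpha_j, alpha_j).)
The diagram associated to this matrix has two connected components: the simple roots {alpha_2, alpha_5} form a chain of 2 nodes with single edges (A_2), and {alpha_1, alpha_3, alpha_4, alpha_6, alpha_7} form a chain of 5 nodes with a double edge at one end; the terminal node there is the unique long simple root (C_5). A semisimple Lie algebra decomposes uniquely as the direct sum of simple ideals, one per connected component of its Dynkin diagram, so g ≅ A_2 ⊕ C_5 (dimension 8 + 55 = 63).

A_2 (sl(3)) ⊕ C_5 (sp(10))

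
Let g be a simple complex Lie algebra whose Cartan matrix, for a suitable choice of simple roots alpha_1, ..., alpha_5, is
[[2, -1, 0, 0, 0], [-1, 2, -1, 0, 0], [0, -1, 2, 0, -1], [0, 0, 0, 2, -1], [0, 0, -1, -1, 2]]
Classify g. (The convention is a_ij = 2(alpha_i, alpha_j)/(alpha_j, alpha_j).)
A5

The matrix has rank 5 with 2's on the diagonal. Reading the off-diagonal entries as Dynkin edges (a single edge where a_ij = a_ji = -1; a double or triple edge where a_ij * a_ji = 2 or 3), the diagram is a chain of 5 nodes with single edges (A_5). One simple-root ordering that puts it in standard form is (alpha_4, alpha_5, alpha_3, alpha_2, alpha_1). So the algebra is type A_5, i.e. sl(6).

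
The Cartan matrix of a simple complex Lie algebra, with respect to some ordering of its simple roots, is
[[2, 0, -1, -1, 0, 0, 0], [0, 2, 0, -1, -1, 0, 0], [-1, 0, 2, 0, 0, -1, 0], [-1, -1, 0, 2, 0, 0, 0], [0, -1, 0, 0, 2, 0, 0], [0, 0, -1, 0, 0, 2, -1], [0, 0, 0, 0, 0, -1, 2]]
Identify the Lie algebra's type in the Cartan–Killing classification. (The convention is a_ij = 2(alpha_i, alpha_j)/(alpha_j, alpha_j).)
The matrix has rank 7 with 2's on the diagonal. Reading the off-diagonal entries as Dynkin edges (a single edge where a_ij = a_ji = -1; a double or triple edge where a_ij * a_ji = 2 or 3), the diagram is a chain of 7 nodes with single edges (A_7). One simple-root ordering that puts it in standard form is (alpha_5, alpha_2, alpha_4, alpha_1, alpha_3, alpha_6, alpha_7). So the algebra is type A_7, i.e. sl(8).

A_7 (sl(8))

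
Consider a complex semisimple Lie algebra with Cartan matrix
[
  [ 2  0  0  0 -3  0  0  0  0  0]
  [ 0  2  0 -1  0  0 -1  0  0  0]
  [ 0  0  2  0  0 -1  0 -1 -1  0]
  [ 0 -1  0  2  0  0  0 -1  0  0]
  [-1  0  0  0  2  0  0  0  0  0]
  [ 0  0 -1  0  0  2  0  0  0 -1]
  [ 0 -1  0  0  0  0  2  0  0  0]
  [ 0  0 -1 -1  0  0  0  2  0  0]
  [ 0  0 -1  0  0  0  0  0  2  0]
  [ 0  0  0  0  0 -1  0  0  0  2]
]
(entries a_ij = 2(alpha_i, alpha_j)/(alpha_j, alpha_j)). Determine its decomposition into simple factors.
E_8 ⊕ G_2

The diagram associated to this matrix has two connected components: the simple roots {alpha_2, alpha_3, alpha_4, alpha_6, alpha_7, alpha_8, alpha_9, alpha_10} form a chain of 7 nodes with one extra node attached to the third node from one end (E_8), and {alpha_1, alpha_5} form two nodes joined by a triple edge (G_2). A semisimple Lie algebra decomposes uniquely as the direct sum of simple ideals, one per connected component of its Dynkin diagram, so g ≅ E_8 ⊕ G_2 (dimension 248 + 14 = 262).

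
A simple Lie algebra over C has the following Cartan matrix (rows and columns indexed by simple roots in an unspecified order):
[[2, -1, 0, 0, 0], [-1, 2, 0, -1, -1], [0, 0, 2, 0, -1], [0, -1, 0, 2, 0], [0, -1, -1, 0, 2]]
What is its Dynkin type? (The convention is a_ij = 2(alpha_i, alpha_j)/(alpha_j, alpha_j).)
The matrix has rank 5 with 2's on the diagonal. Reading the off-diagonal entries as Dynkin edges (a single edge where a_ij = a_ji = -1; a double or triple edge where a_ij * a_ji = 2 or 3), the diagram is a chain of 3 nodes with a fork of two nodes at one end (D_5). One simple-root ordering that puts it in standard form is (alpha_3, alpha_5, alpha_2, alpha_1, alpha_4). So the algebra is type D_5, i.e. so(10).

D5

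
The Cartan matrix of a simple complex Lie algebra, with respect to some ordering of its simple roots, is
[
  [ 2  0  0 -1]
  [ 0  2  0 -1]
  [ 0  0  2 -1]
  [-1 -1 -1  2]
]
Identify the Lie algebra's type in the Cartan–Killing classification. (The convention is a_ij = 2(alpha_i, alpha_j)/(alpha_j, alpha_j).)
D_4 (so(8))

The matrix has rank 4 with 2's on the diagonal. Reading the off-diagonal entries as Dynkin edges (a single edge where a_ij = a_ji = -1; a double or triple edge where a_ij * a_ji = 2 or 3), the diagram is a chain of 2 nodes with a fork of two nodes at one end (D_4). One simple-root ordering that puts it in standard form is (alpha_2, alpha_4, alpha_1, alpha_3). So the algebra is type D_4, i.e. so(8).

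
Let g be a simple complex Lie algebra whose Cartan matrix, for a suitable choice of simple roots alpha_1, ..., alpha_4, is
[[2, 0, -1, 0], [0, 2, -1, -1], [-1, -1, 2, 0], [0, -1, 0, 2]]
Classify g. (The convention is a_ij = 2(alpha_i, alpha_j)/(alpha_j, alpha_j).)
The matrix has rank 4 with 2's on the diagonal. Reading the off-diagonal entries as Dynkin edges (a single edge where a_ij = a_ji = -1; a double or triple edge where a_ij * a_ji = 2 or 3), the diagram is a chain of 4 nodes with single edges (A_4). One simple-root ordering that puts it in standard form is (alpha_1, alpha_3, alpha_2, alpha_4). So the algebra is type A_4, i.e. sl(5).

A_4 (sl(5))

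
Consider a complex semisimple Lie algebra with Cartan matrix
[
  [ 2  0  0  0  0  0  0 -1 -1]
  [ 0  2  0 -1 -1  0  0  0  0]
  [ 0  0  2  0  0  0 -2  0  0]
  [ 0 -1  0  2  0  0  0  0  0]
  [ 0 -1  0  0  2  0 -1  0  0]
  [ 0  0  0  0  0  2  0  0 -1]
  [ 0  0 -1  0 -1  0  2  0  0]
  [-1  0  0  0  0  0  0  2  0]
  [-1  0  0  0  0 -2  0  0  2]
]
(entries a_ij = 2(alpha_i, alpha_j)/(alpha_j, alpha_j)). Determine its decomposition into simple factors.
The diagram associated to this matrix has two connected components: the simple roots {alpha_1, alpha_6, alpha_8, alpha_9} form a chain of 4 nodes with a double edge at one end; the terminal node there is the unique short simple root (B_4), and {alpha_2, alpha_3, alpha_4, alpha_5, alpha_7} form a chain of 5 nodes with a double edge at one end; the terminal node there is the unique long simple root (C_5). A semisimple Lie algebra decomposes uniquely as the direct sum of simple ideals, one per connected component of its Dynkin diagram, so g ≅ B_4 ⊕ C_5 (dimension 36 + 55 = 91).

type B_4 + type C_5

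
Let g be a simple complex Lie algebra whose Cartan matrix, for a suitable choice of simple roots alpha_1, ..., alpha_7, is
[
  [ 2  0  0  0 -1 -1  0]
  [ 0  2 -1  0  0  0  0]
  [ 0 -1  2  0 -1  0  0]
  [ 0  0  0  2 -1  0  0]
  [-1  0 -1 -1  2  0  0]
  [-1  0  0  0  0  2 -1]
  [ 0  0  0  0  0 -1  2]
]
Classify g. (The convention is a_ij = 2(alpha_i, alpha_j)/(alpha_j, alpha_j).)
E7

The matrix has rank 7 with 2's on the diagonal. Reading the off-diagonal entries as Dynkin edges (a single edge where a_ij = a_ji = -1; a double or triple edge where a_ij * a_ji = 2 or 3), the diagram is a chain of 6 nodes with one extra node attached to the third node from one end (E_7). One simple-root ordering that puts it in standard form is (alpha_2, alpha_4, alpha_3, alpha_5, alpha_1, alpha_6, alpha_7). So the algebra is type E_7.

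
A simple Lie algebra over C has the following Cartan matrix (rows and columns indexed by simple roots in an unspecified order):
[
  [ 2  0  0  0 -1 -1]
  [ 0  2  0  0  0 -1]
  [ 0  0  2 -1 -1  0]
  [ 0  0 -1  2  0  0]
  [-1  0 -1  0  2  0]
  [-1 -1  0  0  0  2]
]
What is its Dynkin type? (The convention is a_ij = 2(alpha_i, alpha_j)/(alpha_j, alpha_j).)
The matrix has rank 6 with 2's on the diagonal. Reading the off-diagonal entries as Dynkin edges (a single edge where a_ij = a_ji = -1; a double or triple edge where a_ij * a_ji = 2 or 3), the diagram is a chain of 6 nodes with single edges (A_6). One simple-root ordering that puts it in standard form is (alpha_2, alpha_6, alpha_1, alpha_5, alpha_3, alpha_4). So the algebra is type A_6, i.e. sl(7).

A6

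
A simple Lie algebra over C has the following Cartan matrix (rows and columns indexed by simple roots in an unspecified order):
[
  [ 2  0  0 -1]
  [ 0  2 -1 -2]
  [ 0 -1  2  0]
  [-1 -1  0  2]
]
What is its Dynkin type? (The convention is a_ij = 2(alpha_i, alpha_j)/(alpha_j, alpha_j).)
type F_4

The matrix has rank 4 with 2's on the diagonal. Reading the off-diagonal entries as Dynkin edges (a single edge where a_ij = a_ji = -1; a double or triple edge where a_ij * a_ji = 2 or 3), the diagram is a chain of 4 nodes with a double edge between the middle two (F_4). One simple-root ordering that puts it in standard form is (alpha_3, alpha_2, alpha_4, alpha_1). So the algebra is type F_4.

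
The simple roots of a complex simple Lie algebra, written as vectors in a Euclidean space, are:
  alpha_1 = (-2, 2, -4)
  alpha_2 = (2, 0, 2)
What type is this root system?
Compute the Cartan integers a_ij = 2(alpha_i, alpha_j)/(alpha_j, alpha_j); the resulting 2x2 Cartan matrix is
[[2, -3], [-1, 2]].
The roots have two lengths (squared-length ratio 3:1); the short ones are alpha_{2}. The associated Dynkin diagram is two nodes joined by a triple edge (G_2), so the type is G_2.

G2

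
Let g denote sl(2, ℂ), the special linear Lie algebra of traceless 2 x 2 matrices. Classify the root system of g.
This is sl(2), which has dimension 2^2 - 1 = 3 and rank 2 - 1 = 1 (a Cartan subalgebra is the diagonal traceless matrices). In the classification of classical Lie algebras, the special linear algebra sl(n+1) has type A_n; here n = 1, so the Dynkin diagram is a chain of 1 nodes with single edges (A_1). Hence the type is A_1.

A_1 (sl(2))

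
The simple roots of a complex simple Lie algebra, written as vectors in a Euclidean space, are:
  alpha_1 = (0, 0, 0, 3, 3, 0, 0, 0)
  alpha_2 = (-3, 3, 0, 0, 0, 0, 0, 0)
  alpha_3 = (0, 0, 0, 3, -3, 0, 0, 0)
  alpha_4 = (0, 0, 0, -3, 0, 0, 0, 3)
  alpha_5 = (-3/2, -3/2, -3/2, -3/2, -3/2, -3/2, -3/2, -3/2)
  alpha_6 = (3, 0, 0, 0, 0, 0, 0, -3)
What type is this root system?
E_6

Compute the Cartan integers a_ij = 2(alpha_i, alpha_j)/(alpha_j, alpha_j); the resulting 6x6 Cartan matrix is
[[2, 0, 0, -1, -1, 0], [0, 2, 0, 0, 0, -1], [0, 0, 2, -1, 0, 0], [-1, 0, -1, 2, 0, -1], [-1, 0, 0, 0, 2, 0], [0, -1, 0, -1, 0, 2]].
All simple roots have the same length, so the diagram is simply laced. The associated Dynkin diagram is a chain of 5 nodes with one extra node attached to the third node from one end (E_6), so the type is E_6.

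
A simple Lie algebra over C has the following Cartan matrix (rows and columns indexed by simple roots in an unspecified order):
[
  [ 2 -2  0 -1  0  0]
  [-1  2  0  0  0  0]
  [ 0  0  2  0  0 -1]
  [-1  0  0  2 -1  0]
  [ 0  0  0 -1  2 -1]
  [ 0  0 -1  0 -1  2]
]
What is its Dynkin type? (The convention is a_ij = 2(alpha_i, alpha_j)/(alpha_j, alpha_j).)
B_6

The matrix has rank 6 with 2's on the diagonal. Reading the off-diagonal entries as Dynkin edges (a single edge where a_ij = a_ji = -1; a double or triple edge where a_ij * a_ji = 2 or 3), the diagram is a chain of 6 nodes with a double edge at one end; the terminal node there is the unique short simple root (B_6). One simple-root ordering that puts it in standard form is (alpha_3, alpha_6, alpha_5, alpha_4, alpha_1, alpha_2). So the algebra is type B_6, i.e. so(13).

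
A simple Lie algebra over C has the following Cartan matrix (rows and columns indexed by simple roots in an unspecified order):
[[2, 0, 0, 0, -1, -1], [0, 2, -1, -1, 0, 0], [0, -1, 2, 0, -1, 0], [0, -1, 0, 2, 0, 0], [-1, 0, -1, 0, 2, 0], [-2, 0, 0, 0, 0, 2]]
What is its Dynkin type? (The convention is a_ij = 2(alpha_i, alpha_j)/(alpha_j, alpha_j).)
C6

The matrix has rank 6 with 2's on the diagonal. Reading the off-diagonal entries as Dynkin edges (a single edge where a_ij = a_ji = -1; a double or triple edge where a_ij * a_ji = 2 or 3), the diagram is a chain of 6 nodes with a double edge at one end; the terminal node there is the unique long simple root (C_6). One simple-root ordering that puts it in standard form is (alpha_4, alpha_2, alpha_3, alpha_5, alpha_1, alpha_6). So the algebra is type C_6, i.e. sp(12).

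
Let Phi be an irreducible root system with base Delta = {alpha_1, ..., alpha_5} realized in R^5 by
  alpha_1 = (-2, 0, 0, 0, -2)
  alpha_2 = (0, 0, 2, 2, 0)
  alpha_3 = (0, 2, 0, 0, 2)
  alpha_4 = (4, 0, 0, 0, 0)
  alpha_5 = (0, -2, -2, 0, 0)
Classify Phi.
Compute the Cartan integers a_ij = 2(alpha_i, alpha_j)/(alpha_j, alpha_j); the resulting 5x5 Cartan matrix is
[[2, 0, -1, -1, 0], [0, 2, 0, 0, -1], [-1, 0, 2, 0, -1], [-2, 0, 0, 2, 0], [0, -1, -1, 0, 2]].
The roots have two lengths (squared-length ratio 2:1); the short ones are alpha_{1,2,3,5}. The associated Dynkin diagram is a chain of 5 nodes with a double edge at one end; the terminal node there is the unique long simple root (C_5), so the type is C_5 (the algebra sp(10)).

C_5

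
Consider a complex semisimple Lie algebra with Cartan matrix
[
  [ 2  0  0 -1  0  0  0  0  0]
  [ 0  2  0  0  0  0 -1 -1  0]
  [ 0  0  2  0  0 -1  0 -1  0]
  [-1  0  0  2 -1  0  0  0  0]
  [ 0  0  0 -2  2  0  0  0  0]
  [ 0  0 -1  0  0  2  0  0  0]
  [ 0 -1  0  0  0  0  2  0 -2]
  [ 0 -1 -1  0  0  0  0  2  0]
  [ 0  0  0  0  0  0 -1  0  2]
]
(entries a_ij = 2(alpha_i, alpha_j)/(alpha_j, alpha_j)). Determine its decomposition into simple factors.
B_6 (so(13)) + C_3 (sp(6))

The diagram associated to this matrix has two connected components: the simple roots {alpha_2, alpha_3, alpha_6, alpha_7, alpha_8, alpha_9} form a chain of 6 nodes with a double edge at one end; the terminal node there is the unique short simple root (B_6), and {alpha_1, alpha_4, alpha_5} form a chain of 3 nodes with a double edge at one end; the terminal node there is the unique long simple root (C_3). A semisimple Lie algebra decomposes uniquely as the direct sum of simple ideals, one per connected component of its Dynkin diagram, so g ≅ B_6 ⊕ C_3 (dimension 78 + 21 = 99).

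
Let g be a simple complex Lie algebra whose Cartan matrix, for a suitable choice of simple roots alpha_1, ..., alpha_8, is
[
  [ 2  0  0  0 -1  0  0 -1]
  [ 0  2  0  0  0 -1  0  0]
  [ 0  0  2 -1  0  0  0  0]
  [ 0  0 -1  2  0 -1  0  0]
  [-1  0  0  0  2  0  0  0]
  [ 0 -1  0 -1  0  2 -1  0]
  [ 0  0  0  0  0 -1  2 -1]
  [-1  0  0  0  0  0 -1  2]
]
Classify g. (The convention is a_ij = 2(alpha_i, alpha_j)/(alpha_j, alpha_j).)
E_8

The matrix has rank 8 with 2's on the diagonal. Reading the off-diagonal entries as Dynkin edges (a single edge where a_ij = a_ji = -1; a double or triple edge where a_ij * a_ji = 2 or 3), the diagram is a chain of 7 nodes with one extra node attached to the third node from one end (E_8). One simple-root ordering that puts it in standard form is (alpha_3, alpha_2, alpha_4, alpha_6, alpha_7, alpha_8, alpha_1, alpha_5). So the algebra is type E_8.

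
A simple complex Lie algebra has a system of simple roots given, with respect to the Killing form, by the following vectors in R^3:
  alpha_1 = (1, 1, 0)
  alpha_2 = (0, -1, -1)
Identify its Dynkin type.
A_2 (sl(3))

Compute the Cartan integers a_ij = 2(alpha_i, alpha_j)/(alpha_j, alpha_j); the resulting 2x2 Cartan matrix is
[[2, -1], [-1, 2]].
All simple roots have the same length, so the diagram is simply laced. The associated Dynkin diagram is a chain of 2 nodes with single edges (A_2), so the type is A_2 (the algebra sl(3)).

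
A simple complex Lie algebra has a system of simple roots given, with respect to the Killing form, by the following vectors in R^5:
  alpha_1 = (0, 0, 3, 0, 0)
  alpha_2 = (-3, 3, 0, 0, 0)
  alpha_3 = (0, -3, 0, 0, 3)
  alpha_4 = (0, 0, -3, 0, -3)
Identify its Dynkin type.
Compute the Cartan integers a_ij = 2(alpha_i, alpha_j)/(alpha_j, alpha_j); the resulting 4x4 Cartan matrix is
[[2, 0, 0, -1], [0, 2, -1, 0], [0, -1, 2, -1], [-2, 0, -1, 2]].
The roots have two lengths (squared-length ratio 2:1); the short ones are alpha_{1}. The associated Dynkin diagram is a chain of 4 nodes with a double edge at one end; the terminal node there is the unique short simple root (B_4), so the type is B_4 (the algebra so(9)).

B4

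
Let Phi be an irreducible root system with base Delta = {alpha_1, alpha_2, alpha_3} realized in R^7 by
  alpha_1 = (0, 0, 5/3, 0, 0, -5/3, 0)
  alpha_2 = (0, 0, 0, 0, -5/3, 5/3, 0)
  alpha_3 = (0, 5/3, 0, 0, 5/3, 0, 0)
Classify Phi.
A3

Compute the Cartan integers a_ij = 2(alpha_i, alpha_j)/(alpha_j, alpha_j); the resulting 3x3 Cartan matrix is
[[2, -1, 0], [-1, 2, -1], [0, -1, 2]].
All simple roots have the same length, so the diagram is simply laced. The associated Dynkin diagram is a chain of 3 nodes with single edges (A_3), so the type is A_3 (the algebra sl(4)).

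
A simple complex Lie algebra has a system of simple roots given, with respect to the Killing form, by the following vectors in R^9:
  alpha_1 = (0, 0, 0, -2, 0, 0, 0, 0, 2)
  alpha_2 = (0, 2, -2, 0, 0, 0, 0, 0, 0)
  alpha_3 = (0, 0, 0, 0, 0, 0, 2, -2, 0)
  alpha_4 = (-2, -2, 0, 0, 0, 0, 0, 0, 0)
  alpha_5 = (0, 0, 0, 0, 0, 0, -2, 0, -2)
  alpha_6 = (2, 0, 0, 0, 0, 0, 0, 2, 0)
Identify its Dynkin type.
Compute the Cartan integers a_ij = 2(alpha_i, alpha_j)/(alpha_j, alpha_j); the resulting 6x6 Cartan matrix is
[[2, 0, 0, 0, -1, 0], [0, 2, 0, -1, 0, 0], [0, 0, 2, 0, -1, -1], [0, -1, 0, 2, 0, -1], [-1, 0, -1, 0, 2, 0], [0, 0, -1, -1, 0, 2]].
All simple roots have the same length, so the diagram is simply laced. The associated Dynkin diagram is a chain of 6 nodes with single edges (A_6), so the type is A_6 (the algebra sl(7)).

type A_6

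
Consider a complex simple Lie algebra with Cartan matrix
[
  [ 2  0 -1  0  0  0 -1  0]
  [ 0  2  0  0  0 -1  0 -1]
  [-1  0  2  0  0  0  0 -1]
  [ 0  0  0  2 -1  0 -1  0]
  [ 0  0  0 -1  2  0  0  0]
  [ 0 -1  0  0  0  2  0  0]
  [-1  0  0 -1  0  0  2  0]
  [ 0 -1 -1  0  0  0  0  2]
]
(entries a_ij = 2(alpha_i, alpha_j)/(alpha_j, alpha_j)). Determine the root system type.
The matrix has rank 8 with 2's on the diagonal. Reading the off-diagonal entries as Dynkin edges (a single edge where a_ij = a_ji = -1; a double or triple edge where a_ij * a_ji = 2 or 3), the diagram is a chain of 8 nodes with single edges (A_8). One simple-root ordering that puts it in standard form is (alpha_5, alpha_4, alpha_7, alpha_1, alpha_3, alpha_8, alpha_2, alpha_6). So the algebra is type A_8, i.e. sl(9).

A8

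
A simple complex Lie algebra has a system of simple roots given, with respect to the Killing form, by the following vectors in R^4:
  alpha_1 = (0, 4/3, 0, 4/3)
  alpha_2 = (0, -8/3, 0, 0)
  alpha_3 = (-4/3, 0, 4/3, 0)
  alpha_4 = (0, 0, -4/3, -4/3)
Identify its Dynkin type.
Compute the Cartan integers a_ij = 2(alpha_i, alpha_j)/(alpha_j, alpha_j); the resulting 4x4 Cartan matrix is
[[2, -1, 0, -1], [-2, 2, 0, 0], [0, 0, 2, -1], [-1, 0, -1, 2]].
The roots have two lengths (squared-length ratio 2:1); the short ones are alpha_{1,3,4}. The associated Dynkin diagram is a chain of 4 nodes with a double edge at one end; the terminal node there is the unique long simple root (C_4), so the type is C_4 (the algebra sp(8)).

C_4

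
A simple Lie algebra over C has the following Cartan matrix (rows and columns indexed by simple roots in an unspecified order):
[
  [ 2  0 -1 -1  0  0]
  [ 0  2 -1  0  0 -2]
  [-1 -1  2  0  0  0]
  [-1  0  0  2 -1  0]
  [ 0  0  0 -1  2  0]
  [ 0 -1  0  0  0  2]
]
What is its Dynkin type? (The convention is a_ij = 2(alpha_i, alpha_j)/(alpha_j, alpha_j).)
The matrix has rank 6 with 2's on the diagonal. Reading the off-diagonal entries as Dynkin edges (a single edge where a_ij = a_ji = -1; a double or triple edge where a_ij * a_ji = 2 or 3), the diagram is a chain of 6 nodes with a double edge at one end; the terminal node there is the unique short simple root (B_6). One simple-root ordering that puts it in standard form is (alpha_5, alpha_4, alpha_1, alpha_3, alpha_2, alpha_6). So the algebra is type B_6, i.e. so(13).

B_6 (so(13))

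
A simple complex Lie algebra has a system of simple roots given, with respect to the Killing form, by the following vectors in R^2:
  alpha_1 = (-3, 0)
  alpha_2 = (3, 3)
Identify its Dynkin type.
Compute the Cartan integers a_ij = 2(alpha_i, alpha_j)/(alpha_j, alpha_j); the resulting 2x2 Cartan matrix is
[[2, -1], [-2, 2]].
The roots have two lengths (squared-length ratio 2:1); the short ones are alpha_{1}. The associated Dynkin diagram is a chain of 2 nodes with a double edge at one end; the terminal node there is the unique short simple root (B_2), so the type is B_2 (the algebra so(5)).

B2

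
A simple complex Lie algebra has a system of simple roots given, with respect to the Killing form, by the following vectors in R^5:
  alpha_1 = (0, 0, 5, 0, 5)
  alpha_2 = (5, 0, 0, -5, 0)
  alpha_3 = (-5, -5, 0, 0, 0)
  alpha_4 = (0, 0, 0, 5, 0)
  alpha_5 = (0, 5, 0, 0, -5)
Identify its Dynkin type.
Compute the Cartan integers a_ij = 2(alpha_i, alpha_j)/(alpha_j, alpha_j); the resulting 5x5 Cartan matrix is
[[2, 0, 0, 0, -1], [0, 2, -1, -2, 0], [0, -1, 2, 0, -1], [0, -1, 0, 2, 0], [-1, 0, -1, 0, 2]].
The roots have two lengths (squared-length ratio 2:1); the short ones are alpha_{4}. The associated Dynkin diagram is a chain of 5 nodes with a double edge at one end; the terminal node there is the unique short simple root (B_5), so the type is B_5 (the algebra so(11)).

B_5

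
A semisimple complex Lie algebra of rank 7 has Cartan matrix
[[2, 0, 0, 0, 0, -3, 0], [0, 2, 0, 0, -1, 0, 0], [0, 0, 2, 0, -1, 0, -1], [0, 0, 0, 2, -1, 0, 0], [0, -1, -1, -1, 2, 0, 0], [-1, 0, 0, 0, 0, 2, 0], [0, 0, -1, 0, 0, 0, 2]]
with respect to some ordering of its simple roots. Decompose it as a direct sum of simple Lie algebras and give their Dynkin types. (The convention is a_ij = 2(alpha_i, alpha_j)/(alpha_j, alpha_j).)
D_5 (so(10)) + G_2

The diagram associated to this matrix has two connected components: the simple roots {alpha_2, alpha_3, alpha_4, alpha_5, alpha_7} form a chain of 3 nodes with a fork of two nodes at one end (D_5), and {alpha_1, alpha_6} form two nodes joined by a triple edge (G_2). A semisimple Lie algebra decomposes uniquely as the direct sum of simple ideals, one per connected component of its Dynkin diagram, so g ≅ D_5 ⊕ G_2 (dimension 45 + 14 = 59).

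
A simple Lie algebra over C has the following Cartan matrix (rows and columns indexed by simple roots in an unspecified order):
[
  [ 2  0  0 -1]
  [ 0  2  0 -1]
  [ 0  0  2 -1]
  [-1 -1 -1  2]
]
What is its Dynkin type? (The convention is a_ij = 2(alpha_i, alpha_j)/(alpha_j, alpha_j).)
The matrix has rank 4 with 2's on the diagonal. Reading the off-diagonal entries as Dynkin edges (a single edge where a_ij = a_ji = -1; a double or triple edge where a_ij * a_ji = 2 or 3), the diagram is a chain of 2 nodes with a fork of two nodes at one end (D_4). One simple-root ordering that puts it in standard form is (alpha_2, alpha_4, alpha_3, alpha_1). So the algebra is type D_4, i.e. so(8).

D_4 (so(8))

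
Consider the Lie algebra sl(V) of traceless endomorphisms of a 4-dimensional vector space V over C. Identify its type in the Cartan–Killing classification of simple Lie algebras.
A3

This is sl(4), which has dimension 4^2 - 1 = 15 and rank 4 - 1 = 3 (a Cartan subalgebra is the diagonal traceless matrices). In the classification of classical Lie algebras, the special linear algebra sl(n+1) has type A_n; here n = 3, so the Dynkin diagram is a chain of 3 nodes with single edges (A_3). Hence the type is A_3.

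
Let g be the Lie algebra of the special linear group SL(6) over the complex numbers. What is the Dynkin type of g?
A_5 (sl(6))

This is sl(6), which has dimension 6^2 - 1 = 35 and rank 6 - 1 = 5 (a Cartan subalgebra is the diagonal traceless matrices). In the classification of classical Lie algebras, the special linear algebra sl(n+1) has type A_n; here n = 5, so the Dynkin diagram is a chain of 5 nodes with single edges (A_5). Hence the type is A_5.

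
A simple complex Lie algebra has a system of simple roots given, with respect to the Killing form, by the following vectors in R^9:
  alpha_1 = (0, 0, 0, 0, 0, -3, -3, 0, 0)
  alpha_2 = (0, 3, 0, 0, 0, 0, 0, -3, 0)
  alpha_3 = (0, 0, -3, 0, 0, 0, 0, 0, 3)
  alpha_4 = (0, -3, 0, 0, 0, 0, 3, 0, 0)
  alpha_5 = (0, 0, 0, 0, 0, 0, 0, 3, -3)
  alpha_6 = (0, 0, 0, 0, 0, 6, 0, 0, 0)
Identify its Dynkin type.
Compute the Cartan integers a_ij = 2(alpha_i, alpha_j)/(alpha_j, alpha_j); the resulting 6x6 Cartan matrix is
[[2, 0, 0, -1, 0, -1], [0, 2, 0, -1, -1, 0], [0, 0, 2, 0, -1, 0], [-1, -1, 0, 2, 0, 0], [0, -1, -1, 0, 2, 0], [-2, 0, 0, 0, 0, 2]].
The roots have two lengths (squared-length ratio 2:1); the short ones are alpha_{1,2,3,4,5}. The associated Dynkin diagram is a chain of 6 nodes with a double edge at one end; the terminal node there is the unique long simple root (C_6), so the type is C_6 (the algebra sp(12)).

C6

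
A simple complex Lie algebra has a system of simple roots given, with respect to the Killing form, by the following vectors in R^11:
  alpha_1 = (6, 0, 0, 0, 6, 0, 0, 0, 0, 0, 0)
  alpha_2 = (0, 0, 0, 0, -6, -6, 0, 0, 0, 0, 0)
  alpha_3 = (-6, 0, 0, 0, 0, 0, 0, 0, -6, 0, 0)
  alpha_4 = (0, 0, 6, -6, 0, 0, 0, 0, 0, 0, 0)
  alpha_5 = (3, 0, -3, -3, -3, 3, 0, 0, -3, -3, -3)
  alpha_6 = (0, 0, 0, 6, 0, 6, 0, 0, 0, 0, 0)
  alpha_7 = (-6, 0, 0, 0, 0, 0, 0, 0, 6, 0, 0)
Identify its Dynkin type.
E_7

Compute the Cartan integers a_ij = 2(alpha_i, alpha_j)/(alpha_j, alpha_j); the resulting 7x7 Cartan matrix is
[[2, -1, -1, 0, 0, 0, -1], [-1, 2, 0, 0, 0, -1, 0], [-1, 0, 2, 0, 0, 0, 0], [0, 0, 0, 2, 0, -1, 0], [0, 0, 0, 0, 2, 0, -1], [0, -1, 0, -1, 0, 2, 0], [-1, 0, 0, 0, -1, 0, 2]].
All simple roots have the same length, so the diagram is simply laced. The associated Dynkin diagram is a chain of 6 nodes with one extra node attached to the third node from one end (E_7), so the type is E_7.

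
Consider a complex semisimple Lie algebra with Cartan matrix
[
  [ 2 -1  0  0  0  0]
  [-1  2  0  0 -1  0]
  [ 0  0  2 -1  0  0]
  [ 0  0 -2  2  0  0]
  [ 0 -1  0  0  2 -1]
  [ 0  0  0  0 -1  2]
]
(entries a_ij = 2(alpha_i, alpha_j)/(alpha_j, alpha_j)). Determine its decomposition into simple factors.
A4 + B2

The diagram associated to this matrix has two connected components: the simple roots {alpha_1, alpha_2, alpha_5, alpha_6} form a chain of 4 nodes with single edges (A_4), and {alpha_3, alpha_4} form a chain of 2 nodes with a double edge at one end; the terminal node there is the unique short simple root (B_2). A semisimple Lie algebra decomposes uniquely as the direct sum of simple ideals, one per connected component of its Dynkin diagram, so g ≅ A_4 ⊕ B_2 (dimension 24 + 10 = 34).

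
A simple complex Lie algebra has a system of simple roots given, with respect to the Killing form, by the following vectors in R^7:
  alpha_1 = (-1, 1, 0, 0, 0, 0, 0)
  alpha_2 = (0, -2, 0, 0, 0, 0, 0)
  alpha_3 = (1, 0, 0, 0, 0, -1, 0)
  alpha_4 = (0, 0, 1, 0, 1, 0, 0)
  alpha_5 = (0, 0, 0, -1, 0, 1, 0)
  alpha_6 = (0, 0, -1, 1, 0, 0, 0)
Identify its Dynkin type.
C_6

Compute the Cartan integers a_ij = 2(alpha_i, alpha_j)/(alpha_j, alpha_j); the resulting 6x6 Cartan matrix is
[[2, -1, -1, 0, 0, 0], [-2, 2, 0, 0, 0, 0], [-1, 0, 2, 0, -1, 0], [0, 0, 0, 2, 0, -1], [0, 0, -1, 0, 2, -1], [0, 0, 0, -1, -1, 2]].
The roots have two lengths (squared-length ratio 2:1); the short ones are alpha_{1,3,4,5,6}. The associated Dynkin diagram is a chain of 6 nodes with a double edge at one end; the terminal node there is the unique long simple root (C_6), so the type is C_6 (the algebra sp(12)).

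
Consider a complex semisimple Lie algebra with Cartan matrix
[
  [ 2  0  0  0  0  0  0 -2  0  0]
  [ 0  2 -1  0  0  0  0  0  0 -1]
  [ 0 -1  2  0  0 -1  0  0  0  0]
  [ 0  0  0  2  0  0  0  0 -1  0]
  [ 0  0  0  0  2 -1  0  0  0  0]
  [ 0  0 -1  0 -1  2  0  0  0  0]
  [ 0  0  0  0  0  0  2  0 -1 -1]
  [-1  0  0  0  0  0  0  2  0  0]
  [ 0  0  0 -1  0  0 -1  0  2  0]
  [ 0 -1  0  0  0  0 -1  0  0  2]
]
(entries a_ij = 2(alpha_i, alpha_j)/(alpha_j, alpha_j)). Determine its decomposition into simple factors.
A_8 ⊕ B_2

The diagram associated to this matrix has two connected components: the simple roots {alpha_2, alpha_3, alpha_4, alpha_5, alpha_6, alpha_7, alpha_9, alpha_10} form a chain of 8 nodes with single edges (A_8), and {alpha_1, alpha_8} form a chain of 2 nodes with a double edge at one end; the terminal node there is the unique short simple root (B_2). A semisimple Lie algebra decomposes uniquely as the direct sum of simple ideals, one per connected component of its Dynkin diagram, so g ≅ A_8 ⊕ B_2 (dimension 80 + 10 = 90).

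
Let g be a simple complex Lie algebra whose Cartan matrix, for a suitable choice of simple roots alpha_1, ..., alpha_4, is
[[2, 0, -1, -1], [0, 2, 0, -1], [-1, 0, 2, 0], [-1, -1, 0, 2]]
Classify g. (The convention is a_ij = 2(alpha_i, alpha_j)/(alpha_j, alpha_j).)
The matrix has rank 4 with 2's on the diagonal. Reading the off-diagonal entries as Dynkin edges (a single edge where a_ij = a_ji = -1; a double or triple edge where a_ij * a_ji = 2 or 3), the diagram is a chain of 4 nodes with single edges (A_4). One simple-root ordering that puts it in standard form is (alpha_2, alpha_4, alpha_1, alpha_3). So the algebra is type A_4, i.e. sl(5).

A4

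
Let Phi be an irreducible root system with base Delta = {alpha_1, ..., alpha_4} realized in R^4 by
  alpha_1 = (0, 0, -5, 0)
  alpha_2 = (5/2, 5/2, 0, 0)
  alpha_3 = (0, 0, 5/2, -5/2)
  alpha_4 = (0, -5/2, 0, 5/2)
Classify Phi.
C4

Compute the Cartan integers a_ij = 2(alpha_i, alpha_j)/(alpha_j, alpha_j); the resulting 4x4 Cartan matrix is
[[2, 0, -2, 0], [0, 2, 0, -1], [-1, 0, 2, -1], [0, -1, -1, 2]].
The roots have two lengths (squared-length ratio 2:1); the short ones are alpha_{2,3,4}. The associated Dynkin diagram is a chain of 4 nodes with a double edge at one end; the terminal node there is the unique long simple root (C_4), so the type is C_4 (the algebra sp(8)).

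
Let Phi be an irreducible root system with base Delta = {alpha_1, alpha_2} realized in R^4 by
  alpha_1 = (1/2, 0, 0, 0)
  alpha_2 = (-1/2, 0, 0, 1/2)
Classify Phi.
Compute the Cartan integers a_ij = 2(alpha_i, alpha_j)/(alpha_j, alpha_j); the resulting 2x2 Cartan matrix is
[[2, -1], [-2, 2]].
The roots have two lengths (squared-length ratio 2:1); the short ones are alpha_{1}. The associated Dynkin diagram is a chain of 2 nodes with a double edge at one end; the terminal node there is the unique short simple root (B_2), so the type is B_2 (the algebra so(5)).

B2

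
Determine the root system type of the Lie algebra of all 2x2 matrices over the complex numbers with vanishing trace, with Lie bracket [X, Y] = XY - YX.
This is sl(2), which has dimension 2^2 - 1 = 3 and rank 2 - 1 = 1 (a Cartan subalgebra is the diagonal traceless matrices). In the classification of classical Lie algebras, the special linear algebra sl(n+1) has type A_n; here n = 1, so the Dynkin diagram is a chain of 1 nodes with single edges (A_1). Hence the type is A_1.

A1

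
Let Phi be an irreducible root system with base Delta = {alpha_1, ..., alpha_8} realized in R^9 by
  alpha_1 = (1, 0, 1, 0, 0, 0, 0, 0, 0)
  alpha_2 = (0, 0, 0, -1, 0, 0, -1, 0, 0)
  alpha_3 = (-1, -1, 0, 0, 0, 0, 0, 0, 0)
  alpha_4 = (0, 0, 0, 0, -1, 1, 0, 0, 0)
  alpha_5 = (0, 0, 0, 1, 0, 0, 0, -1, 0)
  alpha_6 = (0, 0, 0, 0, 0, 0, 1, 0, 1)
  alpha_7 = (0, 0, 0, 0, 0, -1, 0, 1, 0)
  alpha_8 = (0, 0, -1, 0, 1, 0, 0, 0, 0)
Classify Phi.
A_8 (sl(9))

Compute the Cartan integers a_ij = 2(alpha_i, alpha_j)/(alpha_j, alpha_j); the resulting 8x8 Cartan matrix is
[[2, 0, -1, 0, 0, 0, 0, -1], [0, 2, 0, 0, -1, -1, 0, 0], [-1, 0, 2, 0, 0, 0, 0, 0], [0, 0, 0, 2, 0, 0, -1, -1], [0, -1, 0, 0, 2, 0, -1, 0], [0, -1, 0, 0, 0, 2, 0, 0], [0, 0, 0, -1, -1, 0, 2, 0], [-1, 0, 0, -1, 0, 0, 0, 2]].
All simple roots have the same length, so the diagram is simply laced. The associated Dynkin diagram is a chain of 8 nodes with single edges (A_8), so the type is A_8 (the algebra sl(9)).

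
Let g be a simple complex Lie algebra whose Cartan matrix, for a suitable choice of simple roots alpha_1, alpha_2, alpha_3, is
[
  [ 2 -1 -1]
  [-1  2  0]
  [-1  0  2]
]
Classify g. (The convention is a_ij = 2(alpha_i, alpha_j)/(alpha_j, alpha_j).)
A_3

The matrix has rank 3 with 2's on the diagonal. Reading the off-diagonal entries as Dynkin edges (a single edge where a_ij = a_ji = -1; a double or triple edge where a_ij * a_ji = 2 or 3), the diagram is a chain of 3 nodes with single edges (A_3). One simple-root ordering that puts it in standard form is (alpha_3, alpha_1, alpha_2). So the algebra is type A_3, i.e. sl(4).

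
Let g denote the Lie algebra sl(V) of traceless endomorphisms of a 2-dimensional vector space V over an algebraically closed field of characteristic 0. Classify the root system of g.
A1

This is sl(2), which has dimension 2^2 - 1 = 3 and rank 2 - 1 = 1 (a Cartan subalgebra is the diagonal traceless matrices). In the classification of classical Lie algebras, the special linear algebra sl(n+1) has type A_n; here n = 1, so the Dynkin diagram is a chain of 1 nodes with single edges (A_1). Hence the type is A_1.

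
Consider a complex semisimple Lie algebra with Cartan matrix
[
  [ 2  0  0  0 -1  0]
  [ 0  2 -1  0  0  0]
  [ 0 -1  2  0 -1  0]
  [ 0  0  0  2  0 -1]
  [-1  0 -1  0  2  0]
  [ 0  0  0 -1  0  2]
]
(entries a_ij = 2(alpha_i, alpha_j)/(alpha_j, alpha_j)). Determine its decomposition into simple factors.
The diagram associated to this matrix has two connected components: the simple roots {alpha_4, alpha_6} form a chain of 2 nodes with single edges (A_2), and {alpha_1, alpha_2, alpha_3, alpha_5} form a chain of 4 nodes with single edges (A_4). A semisimple Lie algebra decomposes uniquely as the direct sum of simple ideals, one per connected component of its Dynkin diagram, so g ≅ A_2 ⊕ A_4 (dimension 8 + 24 = 32).

A_2 ⊕ A_4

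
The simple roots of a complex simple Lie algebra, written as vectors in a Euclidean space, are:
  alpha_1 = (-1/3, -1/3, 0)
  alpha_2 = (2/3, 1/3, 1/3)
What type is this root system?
Compute the Cartan integers a_ij = 2(alpha_i, alpha_j)/(alpha_j, alpha_j); the resulting 2x2 Cartan matrix is
[[2, -1], [-3, 2]].
The roots have two lengths (squared-length ratio 3:1); the short ones are alpha_{1}. The associated Dynkin diagram is two nodes joined by a triple edge (G_2), so the type is G_2.

type G_2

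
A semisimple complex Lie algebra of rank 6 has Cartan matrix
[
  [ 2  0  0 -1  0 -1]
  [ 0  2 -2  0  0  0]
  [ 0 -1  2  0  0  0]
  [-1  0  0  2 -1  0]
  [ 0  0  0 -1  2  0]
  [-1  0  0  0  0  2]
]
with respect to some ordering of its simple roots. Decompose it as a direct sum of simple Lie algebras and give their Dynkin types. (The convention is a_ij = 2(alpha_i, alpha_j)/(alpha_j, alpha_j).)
The diagram associated to this matrix has two connected components: the simple roots {alpha_1, alpha_4, alpha_5, alpha_6} form a chain of 4 nodes with single edges (A_4), and {alpha_2, alpha_3} form a chain of 2 nodes with a double edge at one end; the terminal node there is the unique short simple root (B_2). A semisimple Lie algebra decomposes uniquely as the direct sum of simple ideals, one per connected component of its Dynkin diagram, so g ≅ A_4 ⊕ B_2 (dimension 24 + 10 = 34).

A_4 (sl(5)) ⊕ B_2 (so(5))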